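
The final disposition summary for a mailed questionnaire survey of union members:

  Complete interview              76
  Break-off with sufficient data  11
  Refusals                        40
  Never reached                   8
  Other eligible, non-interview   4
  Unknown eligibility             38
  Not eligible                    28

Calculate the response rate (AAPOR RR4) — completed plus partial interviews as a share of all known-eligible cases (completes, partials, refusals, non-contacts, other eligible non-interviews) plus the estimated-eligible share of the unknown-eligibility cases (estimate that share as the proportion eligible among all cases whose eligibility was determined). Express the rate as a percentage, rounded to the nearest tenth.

Num = 76 + 11 = 87
Determined eligible = 76 + 11 + 40 + 8 + 4 = 139
e = 139 / (139 + 28) = 139 / 167 = 0.8323
Eligible share of unknowns = 0.8323 × 38 = 31.63
Denom = 139 + 31.63 = 170.63
RR4 = 87 / 170.63 = 0.5099

51.0%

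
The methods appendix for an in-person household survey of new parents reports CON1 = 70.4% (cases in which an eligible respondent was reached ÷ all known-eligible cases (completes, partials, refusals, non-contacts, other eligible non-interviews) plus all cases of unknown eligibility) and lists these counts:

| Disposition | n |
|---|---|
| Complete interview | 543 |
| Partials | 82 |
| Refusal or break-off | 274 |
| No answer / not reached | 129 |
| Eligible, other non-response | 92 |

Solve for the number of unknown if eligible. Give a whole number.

Num → 543 + 82 + 274 + 92 = 991
CON1 = 991 / D = 0.704
D = 991 / 0.704 = 1407.7
Other denominator terms total 1120
unknown if eligible = 1407.7 − 1120 ≈ 288

288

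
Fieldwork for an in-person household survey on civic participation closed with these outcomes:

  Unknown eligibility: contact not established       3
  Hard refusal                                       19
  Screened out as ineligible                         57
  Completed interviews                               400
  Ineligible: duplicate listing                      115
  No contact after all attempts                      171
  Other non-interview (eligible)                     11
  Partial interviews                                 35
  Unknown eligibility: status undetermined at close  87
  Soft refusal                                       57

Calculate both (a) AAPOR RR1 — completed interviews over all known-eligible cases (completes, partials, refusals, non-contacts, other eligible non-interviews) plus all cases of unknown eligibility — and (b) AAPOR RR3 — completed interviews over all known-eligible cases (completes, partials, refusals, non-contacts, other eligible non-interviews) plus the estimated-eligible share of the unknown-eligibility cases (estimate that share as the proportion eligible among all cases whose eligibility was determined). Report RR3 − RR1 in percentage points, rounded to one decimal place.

1.2

Refusals = 19 + 57 = 76
Eligibility not determined = 3 + 87 = 90
Not eligible = 57 + 115 = 172
Num: 400
Denominator: 400 + 35 + 76 + 171 + 11 + 90 = 783
RR1 = 400 / 783 = 0.5109
Determined eligible: 400 + 35 + 76 + 171 + 11 = 693
e = 693 / (693 + 172) = 693 / 865 = 0.8012
e × U: 0.8012 × 90 = 72.11
Denominator: 693 + 72.11 = 765.11
RR3 = 400 / 765.11 = 0.5228
Difference = 52.28 − 51.09 = 1.19 percentage points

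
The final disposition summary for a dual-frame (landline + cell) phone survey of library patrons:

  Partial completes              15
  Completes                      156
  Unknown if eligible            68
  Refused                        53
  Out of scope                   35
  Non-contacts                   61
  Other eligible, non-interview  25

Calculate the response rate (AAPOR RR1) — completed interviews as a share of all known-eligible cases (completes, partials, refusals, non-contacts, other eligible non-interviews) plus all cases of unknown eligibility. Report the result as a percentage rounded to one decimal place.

41.3%

Top: 156
Denom: 156 + 15 + 53 + 61 + 25 + 68 = 378
RR1 = 156 / 378 = 0.4127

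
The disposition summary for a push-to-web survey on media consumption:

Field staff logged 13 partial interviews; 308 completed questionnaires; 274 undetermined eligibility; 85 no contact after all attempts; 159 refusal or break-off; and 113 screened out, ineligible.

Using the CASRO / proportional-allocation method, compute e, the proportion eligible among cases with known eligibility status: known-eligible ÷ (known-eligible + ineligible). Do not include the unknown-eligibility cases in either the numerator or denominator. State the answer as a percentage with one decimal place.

Eligible (known) = 308 + 13 + 159 + 85 = 565
e = 565 / (565 + 113) = 565 / 678 = 0.8333

83.3%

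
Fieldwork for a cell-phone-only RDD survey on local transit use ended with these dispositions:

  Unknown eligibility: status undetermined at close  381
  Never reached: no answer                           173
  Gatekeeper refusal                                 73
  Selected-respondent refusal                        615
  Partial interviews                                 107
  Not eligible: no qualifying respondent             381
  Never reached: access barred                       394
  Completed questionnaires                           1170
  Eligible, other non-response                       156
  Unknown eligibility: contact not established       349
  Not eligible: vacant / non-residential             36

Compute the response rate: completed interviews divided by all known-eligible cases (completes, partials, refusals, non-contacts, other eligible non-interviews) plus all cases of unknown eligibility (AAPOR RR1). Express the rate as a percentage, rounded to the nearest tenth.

Refusals = 73 + 615 = 688
No contact after all attempts = 173 + 394 = 567
Undetermined eligibility = 349 + 381 = 730
Ineligible = 381 + 36 = 417
Numerator: 1170
Denom: 1170 + 107 + 688 + 567 + 156 + 730 = 3418
RR1 = 1170 / 3418 = 0.3423

34.2%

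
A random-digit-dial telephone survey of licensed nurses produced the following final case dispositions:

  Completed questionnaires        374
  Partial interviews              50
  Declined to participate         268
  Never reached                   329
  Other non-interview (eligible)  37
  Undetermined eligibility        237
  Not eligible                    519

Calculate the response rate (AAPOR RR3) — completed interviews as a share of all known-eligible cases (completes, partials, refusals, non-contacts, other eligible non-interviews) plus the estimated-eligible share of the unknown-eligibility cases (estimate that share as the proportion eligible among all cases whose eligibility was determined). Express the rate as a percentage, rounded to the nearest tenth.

30.7%

Num = 374
Eligible (known) = 374 + 50 + 268 + 329 + 37 = 1058
e = 1058 / (1058 + 519) = 1058 / 1577 = 0.6709
e × U = 0.6709 × 237 = 159.00
Denominator = 1058 + 159.00 = 1217.00
RR3 = 374 / 1217.00 = 0.3073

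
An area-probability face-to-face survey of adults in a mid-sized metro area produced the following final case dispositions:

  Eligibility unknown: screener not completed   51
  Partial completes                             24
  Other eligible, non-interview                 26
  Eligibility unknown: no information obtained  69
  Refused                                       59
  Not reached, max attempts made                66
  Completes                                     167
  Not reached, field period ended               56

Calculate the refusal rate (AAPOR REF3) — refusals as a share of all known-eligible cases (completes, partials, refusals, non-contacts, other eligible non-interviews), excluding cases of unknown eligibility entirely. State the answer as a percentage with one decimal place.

14.8%

No contact after all attempts = 56 + 66 = 122
Unknown if eligible = 51 + 69 = 120
Numerator → 59
Denom → 167 + 24 + 59 + 122 + 26 = 398
REF3 = 59 / 398 = 0.1482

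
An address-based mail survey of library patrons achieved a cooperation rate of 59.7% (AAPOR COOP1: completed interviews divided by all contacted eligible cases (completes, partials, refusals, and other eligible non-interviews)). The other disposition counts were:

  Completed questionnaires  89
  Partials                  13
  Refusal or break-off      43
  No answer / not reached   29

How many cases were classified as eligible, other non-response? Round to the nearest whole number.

COOP1 = 89 / D = 0.597
D = 89 / 0.597 = 149.1
Remaining denominator categories sum to 145
eligible, other non-response = 149.1 − 145 ≈ 4

4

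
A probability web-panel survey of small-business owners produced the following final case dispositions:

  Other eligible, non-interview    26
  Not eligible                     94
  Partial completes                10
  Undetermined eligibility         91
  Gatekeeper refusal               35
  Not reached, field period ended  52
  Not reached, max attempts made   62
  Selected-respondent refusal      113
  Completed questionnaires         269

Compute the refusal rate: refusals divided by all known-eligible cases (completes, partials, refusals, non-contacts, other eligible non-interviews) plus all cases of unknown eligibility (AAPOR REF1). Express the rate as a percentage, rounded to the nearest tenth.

Refusals = 35 + 113 = 148
No contact after all attempts = 52 + 62 = 114
Top → 148
Base → 269 + 10 + 148 + 114 + 26 + 91 = 658
REF1 = 148 / 658 = 0.2249

22.5%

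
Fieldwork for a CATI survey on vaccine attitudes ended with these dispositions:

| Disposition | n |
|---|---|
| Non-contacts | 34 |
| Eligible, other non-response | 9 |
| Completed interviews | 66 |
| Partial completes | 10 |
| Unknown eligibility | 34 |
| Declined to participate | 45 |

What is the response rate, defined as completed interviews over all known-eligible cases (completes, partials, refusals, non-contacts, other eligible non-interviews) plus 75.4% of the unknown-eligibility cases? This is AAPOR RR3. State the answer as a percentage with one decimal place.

Numerator: 66
Eligible (known): 66 + 10 + 45 + 34 + 9 = 164
Estimated eligible among unknowns: 0.7540 × 34 = 25.64
Base: 164 + 25.64 = 189.64
RR3 = 66 / 189.64 = 0.3480

34.8%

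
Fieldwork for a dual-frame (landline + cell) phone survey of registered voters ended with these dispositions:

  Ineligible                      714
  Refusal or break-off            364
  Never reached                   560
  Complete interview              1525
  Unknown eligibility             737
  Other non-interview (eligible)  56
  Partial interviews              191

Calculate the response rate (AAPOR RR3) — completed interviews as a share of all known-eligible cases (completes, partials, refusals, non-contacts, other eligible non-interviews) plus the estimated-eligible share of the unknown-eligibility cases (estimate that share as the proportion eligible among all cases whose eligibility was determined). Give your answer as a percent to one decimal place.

Top = 1525
Known eligible = 1525 + 191 + 364 + 560 + 56 = 2696
e = 2696 / (2696 + 714) = 2696 / 3410 = 0.7906
e × U = 0.7906 × 737 = 582.67
Denominator = 2696 + 582.67 = 3278.67
RR3 = 1525 / 3278.67 = 0.4651

46.5%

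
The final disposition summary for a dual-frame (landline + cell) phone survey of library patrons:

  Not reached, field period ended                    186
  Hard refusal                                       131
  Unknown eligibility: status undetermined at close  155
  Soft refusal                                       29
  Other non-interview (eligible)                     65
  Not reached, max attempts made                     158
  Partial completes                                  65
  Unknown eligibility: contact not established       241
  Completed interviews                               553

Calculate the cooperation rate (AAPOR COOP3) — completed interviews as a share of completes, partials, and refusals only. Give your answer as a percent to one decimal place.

Refused = 131 + 29 = 160
No contact after all attempts = 186 + 158 = 344
Eligibility not determined = 241 + 155 = 396
Num = 553
Denom = 553 + 65 + 160 = 778
COOP3 = 553 / 778 = 0.7108

71.1%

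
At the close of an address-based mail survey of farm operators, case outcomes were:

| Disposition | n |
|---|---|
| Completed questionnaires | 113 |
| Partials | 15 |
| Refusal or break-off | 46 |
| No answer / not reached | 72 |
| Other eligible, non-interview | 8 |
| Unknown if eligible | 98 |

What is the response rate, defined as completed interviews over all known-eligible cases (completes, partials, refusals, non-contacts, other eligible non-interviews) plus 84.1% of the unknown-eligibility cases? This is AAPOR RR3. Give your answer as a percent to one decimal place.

33.6%

Numerator = 113
Eligible (known) = 113 + 15 + 46 + 72 + 8 = 254
e × U = 0.8410 × 98 = 82.42
Base = 254 + 82.42 = 336.42
RR3 = 113 / 336.42 = 0.3359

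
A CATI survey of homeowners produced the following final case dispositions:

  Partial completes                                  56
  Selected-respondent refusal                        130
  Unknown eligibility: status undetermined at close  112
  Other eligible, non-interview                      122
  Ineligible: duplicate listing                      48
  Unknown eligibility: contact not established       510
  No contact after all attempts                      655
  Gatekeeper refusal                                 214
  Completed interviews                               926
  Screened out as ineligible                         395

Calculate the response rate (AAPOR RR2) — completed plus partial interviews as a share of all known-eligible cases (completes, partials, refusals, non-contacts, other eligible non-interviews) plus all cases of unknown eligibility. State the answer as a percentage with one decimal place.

36.0%

Refusal or break-off = 214 + 130 = 344
Eligibility not determined = 510 + 112 = 622
Ineligible = 395 + 48 = 443
Num = 926 + 56 = 982
Denominator = 926 + 56 + 344 + 655 + 122 + 622 = 2725
RR2 = 982 / 2725 = 0.3604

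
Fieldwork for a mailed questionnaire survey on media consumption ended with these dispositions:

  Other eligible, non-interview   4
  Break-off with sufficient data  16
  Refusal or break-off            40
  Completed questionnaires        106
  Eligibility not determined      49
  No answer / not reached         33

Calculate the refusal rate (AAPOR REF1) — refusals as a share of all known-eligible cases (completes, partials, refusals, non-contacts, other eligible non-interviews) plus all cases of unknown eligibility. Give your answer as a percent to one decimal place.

16.1%

Num: 40
Denom: 106 + 16 + 40 + 33 + 4 + 49 = 248
REF1 = 40 / 248 = 0.1613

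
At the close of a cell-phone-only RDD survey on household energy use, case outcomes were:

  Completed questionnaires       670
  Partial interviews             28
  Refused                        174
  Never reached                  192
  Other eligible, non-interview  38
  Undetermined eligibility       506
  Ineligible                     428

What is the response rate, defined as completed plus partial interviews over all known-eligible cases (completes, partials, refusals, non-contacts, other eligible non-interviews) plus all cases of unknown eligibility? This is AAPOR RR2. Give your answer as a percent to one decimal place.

43.4%

Numerator = 670 + 28 = 698
Denominator = 670 + 28 + 174 + 192 + 38 + 506 = 1608
RR2 = 698 / 1608 = 0.4341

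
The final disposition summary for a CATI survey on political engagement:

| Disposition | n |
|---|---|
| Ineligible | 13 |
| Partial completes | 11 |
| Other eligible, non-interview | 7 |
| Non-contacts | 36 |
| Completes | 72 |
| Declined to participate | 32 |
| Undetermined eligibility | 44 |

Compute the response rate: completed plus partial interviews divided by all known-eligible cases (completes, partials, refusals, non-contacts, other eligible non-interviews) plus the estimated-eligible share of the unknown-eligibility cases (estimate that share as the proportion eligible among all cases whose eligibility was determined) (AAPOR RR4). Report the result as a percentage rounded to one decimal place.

Top = 72 + 11 = 83
Eligible (known) = 72 + 11 + 32 + 36 + 7 = 158
e = 158 / (158 + 13) = 158 / 171 = 0.9240
e × U = 0.9240 × 44 = 40.66
Denom = 158 + 40.66 = 198.66
RR4 = 83 / 198.66 = 0.4178

41.8%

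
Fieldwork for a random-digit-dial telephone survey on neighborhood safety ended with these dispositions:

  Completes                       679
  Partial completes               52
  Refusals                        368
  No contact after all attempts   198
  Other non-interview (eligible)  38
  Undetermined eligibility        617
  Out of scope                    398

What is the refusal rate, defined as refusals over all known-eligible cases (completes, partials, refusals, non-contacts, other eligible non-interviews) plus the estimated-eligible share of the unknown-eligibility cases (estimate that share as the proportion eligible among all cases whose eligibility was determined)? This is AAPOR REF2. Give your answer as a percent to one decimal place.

Top = 368
Known eligible = 679 + 52 + 368 + 198 + 38 = 1335
e = 1335 / (1335 + 398) = 1335 / 1733 = 0.7703
Eligible share of unknowns = 0.7703 × 617 = 475.28
Denominator = 1335 + 475.28 = 1810.28
REF2 = 368 / 1810.28 = 0.2033

20.3%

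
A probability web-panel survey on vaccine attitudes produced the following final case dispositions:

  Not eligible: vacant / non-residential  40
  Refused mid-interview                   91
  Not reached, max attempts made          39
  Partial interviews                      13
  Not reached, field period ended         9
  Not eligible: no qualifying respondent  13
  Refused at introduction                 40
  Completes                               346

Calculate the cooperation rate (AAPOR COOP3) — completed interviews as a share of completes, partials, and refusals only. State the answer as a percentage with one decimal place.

Refused = 40 + 91 = 131
Never reached = 9 + 39 = 48
Out of scope = 13 + 40 = 53
Numerator = 346
Denom = 346 + 13 + 131 = 490
COOP3 = 346 / 490 = 0.7061

70.6%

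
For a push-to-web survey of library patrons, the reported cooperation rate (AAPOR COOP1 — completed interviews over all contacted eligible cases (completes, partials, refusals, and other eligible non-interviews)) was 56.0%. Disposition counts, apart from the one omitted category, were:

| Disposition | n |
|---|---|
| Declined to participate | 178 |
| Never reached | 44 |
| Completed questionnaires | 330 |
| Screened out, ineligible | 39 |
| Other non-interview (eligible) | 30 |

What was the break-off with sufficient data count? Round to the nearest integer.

COOP1 = 330 / D = 0.560
D = 330 / 0.560 = 589.3
Remaining denominator categories sum to 538
break-off with sufficient data = 589.3 − 538 ≈ 51

51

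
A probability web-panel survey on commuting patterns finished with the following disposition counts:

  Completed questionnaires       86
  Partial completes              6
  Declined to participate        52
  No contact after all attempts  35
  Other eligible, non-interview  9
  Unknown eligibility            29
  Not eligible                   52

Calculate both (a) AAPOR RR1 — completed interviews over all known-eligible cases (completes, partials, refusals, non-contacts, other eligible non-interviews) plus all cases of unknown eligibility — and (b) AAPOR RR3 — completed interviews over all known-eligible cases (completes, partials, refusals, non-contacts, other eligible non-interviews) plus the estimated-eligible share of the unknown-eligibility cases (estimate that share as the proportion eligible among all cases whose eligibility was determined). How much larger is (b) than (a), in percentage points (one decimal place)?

Numerator → 86
Denominator → 86 + 6 + 52 + 35 + 9 + 29 = 217
RR1 = 86 / 217 = 0.3963
Determined eligible → 86 + 6 + 52 + 35 + 9 = 188
e = 188 / (188 + 52) = 188 / 240 = 0.7833
e × U → 0.7833 × 29 = 22.72
Denominator → 188 + 22.72 = 210.72
RR3 = 86 / 210.72 = 0.4081
Difference = 40.81 − 39.63 = 1.18 percentage points

1.2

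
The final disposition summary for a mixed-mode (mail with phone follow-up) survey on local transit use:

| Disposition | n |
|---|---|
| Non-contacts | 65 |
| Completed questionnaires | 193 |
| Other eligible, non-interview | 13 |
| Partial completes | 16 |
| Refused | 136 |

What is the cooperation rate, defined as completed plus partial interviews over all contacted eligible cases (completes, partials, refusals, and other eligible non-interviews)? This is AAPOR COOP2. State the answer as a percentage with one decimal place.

58.4%

Num: 193 + 16 = 209
Denominator: 193 + 16 + 136 + 13 = 358
COOP2 = 209 / 358 = 0.5838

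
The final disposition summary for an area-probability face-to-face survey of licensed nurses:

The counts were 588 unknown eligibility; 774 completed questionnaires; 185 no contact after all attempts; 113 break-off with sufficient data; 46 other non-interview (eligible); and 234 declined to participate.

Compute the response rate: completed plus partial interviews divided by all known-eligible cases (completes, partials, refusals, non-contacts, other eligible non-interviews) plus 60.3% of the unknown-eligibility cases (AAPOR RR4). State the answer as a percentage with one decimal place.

52.0%

Top → 774 + 113 = 887
Determined eligible → 774 + 113 + 234 + 185 + 46 = 1352
e × U → 0.6030 × 588 = 354.56
Denom → 1352 + 354.56 = 1706.56
RR4 = 887 / 1706.56 = 0.5198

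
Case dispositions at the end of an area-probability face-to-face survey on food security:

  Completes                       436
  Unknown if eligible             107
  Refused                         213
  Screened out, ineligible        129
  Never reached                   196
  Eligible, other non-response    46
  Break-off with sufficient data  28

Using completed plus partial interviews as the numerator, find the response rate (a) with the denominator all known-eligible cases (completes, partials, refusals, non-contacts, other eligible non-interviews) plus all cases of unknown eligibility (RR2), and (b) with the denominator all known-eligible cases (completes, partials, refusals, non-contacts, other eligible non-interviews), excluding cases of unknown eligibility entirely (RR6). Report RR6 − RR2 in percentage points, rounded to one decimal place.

5.3

Top → 436 + 28 = 464
Denominator → 436 + 28 + 213 + 196 + 46 + 107 = 1026
RR2 = 464 / 1026 = 0.4522
Denominator → 436 + 28 + 213 + 196 + 46 = 919
RR6 = 464 / 919 = 0.5049
Difference = 50.49 − 45.22 = 5.27 percentage points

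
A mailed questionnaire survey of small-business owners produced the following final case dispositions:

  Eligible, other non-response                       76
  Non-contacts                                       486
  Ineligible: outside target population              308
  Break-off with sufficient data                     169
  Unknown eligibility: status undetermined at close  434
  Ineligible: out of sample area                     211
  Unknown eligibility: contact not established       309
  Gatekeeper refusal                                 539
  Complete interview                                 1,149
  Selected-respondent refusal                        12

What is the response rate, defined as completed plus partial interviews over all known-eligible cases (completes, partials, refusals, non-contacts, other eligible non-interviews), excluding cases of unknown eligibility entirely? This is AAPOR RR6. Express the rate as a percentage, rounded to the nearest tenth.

54.2%

Declined to participate = 539 + 12 = 551
Unknown eligibility = 309 + 434 = 743
Ineligible = 308 + 211 = 519
Top = 1149 + 169 = 1318
Denominator = 1149 + 169 + 551 + 486 + 76 = 2431
RR6 = 1318 / 2431 = 0.5422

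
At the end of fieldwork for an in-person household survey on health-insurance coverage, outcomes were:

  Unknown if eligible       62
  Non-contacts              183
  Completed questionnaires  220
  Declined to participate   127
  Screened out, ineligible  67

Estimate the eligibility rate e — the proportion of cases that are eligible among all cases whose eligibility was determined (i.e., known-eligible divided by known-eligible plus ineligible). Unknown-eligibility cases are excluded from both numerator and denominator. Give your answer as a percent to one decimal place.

Determined eligible: 220 + 127 + 183 = 530
e = 530 / (530 + 67) = 530 / 597 = 0.8878

88.8%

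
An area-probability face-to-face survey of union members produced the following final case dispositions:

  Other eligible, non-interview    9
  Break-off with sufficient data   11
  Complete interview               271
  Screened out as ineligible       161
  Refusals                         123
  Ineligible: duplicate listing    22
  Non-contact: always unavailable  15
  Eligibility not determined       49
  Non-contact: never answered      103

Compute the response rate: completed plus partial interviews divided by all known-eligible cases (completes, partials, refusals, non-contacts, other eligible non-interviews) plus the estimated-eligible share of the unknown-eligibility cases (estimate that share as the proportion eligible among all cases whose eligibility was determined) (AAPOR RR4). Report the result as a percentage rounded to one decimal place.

Non-contacts = 103 + 15 = 118
Screened out, ineligible = 161 + 22 = 183
Num = 271 + 11 = 282
Known eligible = 271 + 11 + 123 + 118 + 9 = 532
e = 532 / (532 + 183) = 532 / 715 = 0.7441
Eligible share of unknowns = 0.7441 × 49 = 36.46
Denom = 532 + 36.46 = 568.46
RR4 = 282 / 568.46 = 0.4961

49.6%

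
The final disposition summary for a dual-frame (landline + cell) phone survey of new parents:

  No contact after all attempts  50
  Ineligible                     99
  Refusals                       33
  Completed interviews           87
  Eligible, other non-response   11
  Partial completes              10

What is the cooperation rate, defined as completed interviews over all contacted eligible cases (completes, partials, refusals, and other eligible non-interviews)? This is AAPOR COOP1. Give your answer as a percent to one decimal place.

61.7%

Num → 87
Denom → 87 + 10 + 33 + 11 = 141
COOP1 = 87 / 141 = 0.6170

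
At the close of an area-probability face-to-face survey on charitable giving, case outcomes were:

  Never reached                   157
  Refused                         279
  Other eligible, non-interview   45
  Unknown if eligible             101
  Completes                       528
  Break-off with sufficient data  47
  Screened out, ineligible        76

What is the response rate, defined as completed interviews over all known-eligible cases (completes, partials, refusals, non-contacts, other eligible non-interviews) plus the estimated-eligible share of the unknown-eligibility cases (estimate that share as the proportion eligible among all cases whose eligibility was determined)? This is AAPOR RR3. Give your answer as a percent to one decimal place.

Top → 528
Determined eligible → 528 + 47 + 279 + 157 + 45 = 1056
e = 1056 / (1056 + 76) = 1056 / 1132 = 0.9329
e × U → 0.9329 × 101 = 94.22
Base → 1056 + 94.22 = 1150.22
RR3 = 528 / 1150.22 = 0.4590

45.9%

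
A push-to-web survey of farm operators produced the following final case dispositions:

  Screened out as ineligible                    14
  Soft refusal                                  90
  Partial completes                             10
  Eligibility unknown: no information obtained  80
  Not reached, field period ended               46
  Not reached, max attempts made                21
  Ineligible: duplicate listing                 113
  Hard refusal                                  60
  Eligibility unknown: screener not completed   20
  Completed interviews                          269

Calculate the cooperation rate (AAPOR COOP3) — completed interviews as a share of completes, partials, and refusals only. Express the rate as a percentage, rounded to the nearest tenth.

Refused = 60 + 90 = 150
Never reached = 46 + 21 = 67
Unknown if eligible = 20 + 80 = 100
Not eligible = 14 + 113 = 127
Numerator: 269
Denom: 269 + 10 + 150 = 429
COOP3 = 269 / 429 = 0.6270

62.7%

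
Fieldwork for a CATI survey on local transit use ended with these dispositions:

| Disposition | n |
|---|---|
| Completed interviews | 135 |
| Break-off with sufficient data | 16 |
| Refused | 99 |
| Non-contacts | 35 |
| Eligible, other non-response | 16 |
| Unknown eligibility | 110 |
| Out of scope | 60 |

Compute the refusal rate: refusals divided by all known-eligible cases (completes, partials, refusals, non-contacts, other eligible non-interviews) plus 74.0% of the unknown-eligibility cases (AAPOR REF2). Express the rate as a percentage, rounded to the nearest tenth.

Numerator: 99
Determined eligible: 135 + 16 + 99 + 35 + 16 = 301
e × U: 0.7400 × 110 = 81.40
Denom: 301 + 81.40 = 382.40
REF2 = 99 / 382.40 = 0.2589

25.9%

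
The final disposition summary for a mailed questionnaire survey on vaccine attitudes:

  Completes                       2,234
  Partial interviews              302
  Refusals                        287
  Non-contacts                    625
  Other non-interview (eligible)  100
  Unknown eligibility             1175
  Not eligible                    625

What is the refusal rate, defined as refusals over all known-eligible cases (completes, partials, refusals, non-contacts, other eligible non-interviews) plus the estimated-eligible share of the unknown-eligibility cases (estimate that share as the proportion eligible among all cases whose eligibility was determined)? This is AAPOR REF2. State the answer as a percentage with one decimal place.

6.3%

Top → 287
Known eligible → 2234 + 302 + 287 + 625 + 100 = 3548
e = 3548 / (3548 + 625) = 3548 / 4173 = 0.8502
Estimated eligible among unknowns → 0.8502 × 1175 = 998.98
Denominator → 3548 + 998.98 = 4546.98
REF2 = 287 / 4546.98 = 0.0631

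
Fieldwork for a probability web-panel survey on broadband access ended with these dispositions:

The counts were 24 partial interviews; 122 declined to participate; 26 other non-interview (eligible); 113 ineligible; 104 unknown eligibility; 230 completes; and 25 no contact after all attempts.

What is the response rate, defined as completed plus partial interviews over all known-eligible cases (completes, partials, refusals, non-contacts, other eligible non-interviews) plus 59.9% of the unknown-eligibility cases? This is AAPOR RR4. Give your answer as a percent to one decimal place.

51.9%

Numerator = 230 + 24 = 254
Eligible (known) = 230 + 24 + 122 + 25 + 26 = 427
e × U = 0.5990 × 104 = 62.30
Denominator = 427 + 62.30 = 489.30
RR4 = 254 / 489.30 = 0.5191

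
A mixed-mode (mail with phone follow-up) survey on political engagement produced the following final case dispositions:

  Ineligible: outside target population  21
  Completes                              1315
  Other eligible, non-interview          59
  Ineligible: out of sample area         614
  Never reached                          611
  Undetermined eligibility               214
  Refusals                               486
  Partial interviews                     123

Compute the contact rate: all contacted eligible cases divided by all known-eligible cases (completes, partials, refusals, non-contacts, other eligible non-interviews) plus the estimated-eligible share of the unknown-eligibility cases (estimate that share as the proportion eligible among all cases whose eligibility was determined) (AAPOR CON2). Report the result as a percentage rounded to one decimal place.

71.7%

Ineligible = 21 + 614 = 635
Num: 1315 + 123 + 486 + 59 = 1983
Eligible (known): 1315 + 123 + 486 + 611 + 59 = 2594
e = 2594 / (2594 + 635) = 2594 / 3229 = 0.8033
Estimated eligible among unknowns: 0.8033 × 214 = 171.91
Denom: 2594 + 171.91 = 2765.91
CON2 = 1983 / 2765.91 = 0.7169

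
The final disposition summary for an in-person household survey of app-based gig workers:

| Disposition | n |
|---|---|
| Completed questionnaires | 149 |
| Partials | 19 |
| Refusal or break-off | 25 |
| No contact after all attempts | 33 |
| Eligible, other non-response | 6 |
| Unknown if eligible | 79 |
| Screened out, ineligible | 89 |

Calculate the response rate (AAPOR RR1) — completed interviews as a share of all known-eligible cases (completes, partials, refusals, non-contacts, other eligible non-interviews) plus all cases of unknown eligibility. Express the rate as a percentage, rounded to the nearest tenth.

Num: 149
Denom: 149 + 19 + 25 + 33 + 6 + 79 = 311
RR1 = 149 / 311 = 0.4791

47.9%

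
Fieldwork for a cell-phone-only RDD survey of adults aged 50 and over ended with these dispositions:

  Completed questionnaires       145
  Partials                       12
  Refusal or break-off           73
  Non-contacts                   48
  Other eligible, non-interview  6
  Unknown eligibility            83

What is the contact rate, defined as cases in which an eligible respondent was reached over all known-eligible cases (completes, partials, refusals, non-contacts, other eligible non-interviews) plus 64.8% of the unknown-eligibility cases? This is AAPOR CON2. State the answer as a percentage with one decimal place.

Top → 145 + 12 + 73 + 6 = 236
Determined eligible → 145 + 12 + 73 + 48 + 6 = 284
e × U → 0.6480 × 83 = 53.78
Base → 284 + 53.78 = 337.78
CON2 = 236 / 337.78 = 0.6987

69.9%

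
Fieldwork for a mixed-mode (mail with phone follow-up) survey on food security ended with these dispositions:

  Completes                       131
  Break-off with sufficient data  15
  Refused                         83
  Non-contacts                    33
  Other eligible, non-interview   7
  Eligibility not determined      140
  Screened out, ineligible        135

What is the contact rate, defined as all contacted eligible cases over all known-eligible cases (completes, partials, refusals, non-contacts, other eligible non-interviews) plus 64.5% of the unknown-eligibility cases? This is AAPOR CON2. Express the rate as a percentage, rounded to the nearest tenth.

Numerator: 131 + 15 + 83 + 7 = 236
Determined eligible: 131 + 15 + 83 + 33 + 7 = 269
e × U: 0.6450 × 140 = 90.30
Denom: 269 + 90.30 = 359.30
CON2 = 236 / 359.30 = 0.6568

65.7%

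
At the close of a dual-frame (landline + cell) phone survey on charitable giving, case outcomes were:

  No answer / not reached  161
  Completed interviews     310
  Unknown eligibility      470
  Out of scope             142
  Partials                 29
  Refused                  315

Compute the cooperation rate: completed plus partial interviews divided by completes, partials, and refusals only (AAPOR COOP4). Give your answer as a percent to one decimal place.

Numerator = 310 + 29 = 339
Denominator = 310 + 29 + 315 = 654
COOP4 = 339 / 654 = 0.5183

51.8%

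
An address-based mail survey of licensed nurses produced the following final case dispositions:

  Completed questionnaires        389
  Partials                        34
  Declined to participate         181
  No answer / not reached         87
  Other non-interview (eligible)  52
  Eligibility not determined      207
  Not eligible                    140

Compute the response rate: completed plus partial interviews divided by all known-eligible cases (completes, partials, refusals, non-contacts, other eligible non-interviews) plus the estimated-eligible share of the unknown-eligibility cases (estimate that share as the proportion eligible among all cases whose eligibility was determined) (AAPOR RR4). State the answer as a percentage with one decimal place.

46.1%

Num: 389 + 34 = 423
Determined eligible: 389 + 34 + 181 + 87 + 52 = 743
e = 743 / (743 + 140) = 743 / 883 = 0.8414
Eligible share of unknowns: 0.8414 × 207 = 174.17
Denominator: 743 + 174.17 = 917.17
RR4 = 423 / 917.17 = 0.4612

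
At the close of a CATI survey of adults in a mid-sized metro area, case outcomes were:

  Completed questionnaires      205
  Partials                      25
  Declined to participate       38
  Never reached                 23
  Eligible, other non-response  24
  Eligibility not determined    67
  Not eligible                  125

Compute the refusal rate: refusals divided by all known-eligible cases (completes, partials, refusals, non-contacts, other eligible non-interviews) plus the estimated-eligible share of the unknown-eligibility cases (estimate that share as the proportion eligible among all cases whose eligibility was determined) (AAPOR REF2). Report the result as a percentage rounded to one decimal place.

Num → 38
Known eligible → 205 + 25 + 38 + 23 + 24 = 315
e = 315 / (315 + 125) = 315 / 440 = 0.7159
e × U → 0.7159 × 67 = 47.97
Denominator → 315 + 47.97 = 362.97
REF2 = 38 / 362.97 = 0.1047

10.5%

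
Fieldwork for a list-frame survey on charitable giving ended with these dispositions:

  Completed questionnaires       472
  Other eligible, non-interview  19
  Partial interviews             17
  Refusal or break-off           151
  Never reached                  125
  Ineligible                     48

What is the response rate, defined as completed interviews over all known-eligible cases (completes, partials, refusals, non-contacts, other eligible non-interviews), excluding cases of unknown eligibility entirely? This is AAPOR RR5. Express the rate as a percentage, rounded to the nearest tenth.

Num = 472
Denominator = 472 + 17 + 151 + 125 + 19 = 784
RR5 = 472 / 784 = 0.6020

60.2%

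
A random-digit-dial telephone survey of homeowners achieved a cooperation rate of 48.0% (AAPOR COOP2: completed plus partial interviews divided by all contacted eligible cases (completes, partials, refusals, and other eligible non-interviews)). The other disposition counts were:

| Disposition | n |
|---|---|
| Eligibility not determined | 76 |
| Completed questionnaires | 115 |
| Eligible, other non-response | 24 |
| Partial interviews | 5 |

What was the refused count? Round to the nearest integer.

Num: 115 + 5 = 120
COOP2 = 120 / D = 0.480
D = 120 / 0.480 = 250.0
Other denominator terms total 144
refused = 250.0 − 144 ≈ 106

106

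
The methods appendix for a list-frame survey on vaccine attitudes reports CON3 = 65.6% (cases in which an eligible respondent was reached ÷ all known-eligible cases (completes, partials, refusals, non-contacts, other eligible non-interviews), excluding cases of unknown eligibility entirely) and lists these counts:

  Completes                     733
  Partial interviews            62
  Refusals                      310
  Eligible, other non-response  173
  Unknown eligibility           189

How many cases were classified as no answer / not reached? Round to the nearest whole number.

Num: 733 + 62 + 310 + 173 = 1278
CON3 = 1278 / D = 0.656
D = 1278 / 0.656 = 1948.2
Other denominator terms total 1278
no answer / not reached = 1948.2 − 1278 ≈ 670

670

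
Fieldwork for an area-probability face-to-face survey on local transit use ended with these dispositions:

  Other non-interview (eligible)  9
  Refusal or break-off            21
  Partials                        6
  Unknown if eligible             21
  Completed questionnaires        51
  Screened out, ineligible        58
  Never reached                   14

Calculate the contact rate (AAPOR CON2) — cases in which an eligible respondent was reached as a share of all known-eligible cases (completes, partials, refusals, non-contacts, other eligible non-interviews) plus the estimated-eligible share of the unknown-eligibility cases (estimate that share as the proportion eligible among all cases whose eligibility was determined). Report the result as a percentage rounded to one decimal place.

76.1%

Numerator = 51 + 6 + 21 + 9 = 87
Known eligible = 51 + 6 + 21 + 14 + 9 = 101
e = 101 / (101 + 58) = 101 / 159 = 0.6352
Estimated eligible among unknowns = 0.6352 × 21 = 13.34
Denominator = 101 + 13.34 = 114.34
CON2 = 87 / 114.34 = 0.7609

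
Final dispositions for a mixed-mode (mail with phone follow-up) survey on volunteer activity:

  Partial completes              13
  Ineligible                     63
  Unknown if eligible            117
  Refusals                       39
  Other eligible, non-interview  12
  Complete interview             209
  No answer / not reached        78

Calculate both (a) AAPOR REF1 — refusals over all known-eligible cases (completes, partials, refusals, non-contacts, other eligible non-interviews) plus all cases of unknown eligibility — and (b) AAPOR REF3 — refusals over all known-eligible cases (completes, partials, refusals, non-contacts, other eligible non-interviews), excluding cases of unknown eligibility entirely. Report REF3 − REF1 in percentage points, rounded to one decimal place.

2.8

Top: 39
Base: 209 + 13 + 39 + 78 + 12 + 117 = 468
REF1 = 39 / 468 = 0.0833
Base: 209 + 13 + 39 + 78 + 12 = 351
REF3 = 39 / 351 = 0.1111
Difference = 11.11 − 8.33 = 2.78 percentage points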